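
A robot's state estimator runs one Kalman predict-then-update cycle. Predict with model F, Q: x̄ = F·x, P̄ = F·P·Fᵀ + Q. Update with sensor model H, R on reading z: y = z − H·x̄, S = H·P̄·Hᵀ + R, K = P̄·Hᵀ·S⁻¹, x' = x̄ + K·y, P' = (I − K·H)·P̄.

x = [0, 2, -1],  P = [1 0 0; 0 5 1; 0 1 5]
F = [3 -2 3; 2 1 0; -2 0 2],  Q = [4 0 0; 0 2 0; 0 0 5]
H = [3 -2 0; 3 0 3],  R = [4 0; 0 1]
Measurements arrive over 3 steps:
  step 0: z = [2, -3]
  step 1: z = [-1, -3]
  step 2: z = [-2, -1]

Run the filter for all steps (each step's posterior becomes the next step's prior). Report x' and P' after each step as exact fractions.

step 0: x̄ = F·x = [-7, 2, -2]
step 0: P̄ = F·P·Fᵀ + Q = [66 -1 20; -1 11 -2; 20 -2 29]
step 0: y = z − H·x̄ = [27, 24]
step 0: S = H·P̄·Hᵀ + R = [654 792; 792 1216]
step 0: K = P̄·Hᵀ·S⁻¹ = [347/1500 123/2000; -2909/21000 2319/28000; -193/840 303/1120]
step 0: x' = x̄ + K·y = [361/500, 1733/7000, -479/280]
step 0: P' = (I − K·H)·P̄ = [11599/3000 32021/6000 -923/240; 32021/6000 695713/84000 -17839/3360; -923/240 -17839/3360 2645/672]
step 1: x̄ = F·x = [-24229/7000, 11841/7000, -17029/3500]
step 1: P̄ = F·P·Fᵀ + Q = [3174697/84000 -1055771/28000 1806097/42000; -1055771/28000 1318659/28000 -729971/14000; 1806097/42000 -729971/14000 1406497/21000]
step 1: y = z − H·x̄ = [12767/1000, 153861/7000]
step 1: S = H·P̄·Hᵀ + R = [3939997/4000 5064993/4000; 5064993/4000 48103219/28000]
step 1: K = P̄·Hᵀ·S⁻¹ = [243861151/1243432490 -4304169/1243432490; -415642599/2486864980 -83822409/2486864980; -95180797/497372996 165674001/497372996]
step 1: x' = x̄ + K·y = [-1285106049/1243432490, -2942227839/2486864980, 6432189/497372996]
step 1: P' = (I − K·H)·P̄ = [2997003433/1865148735 2509281131/1243432490 -1199662207/746059494; 2509281131/1243432490 8359128591/2486864980 -1009300613/497372996; -1199662207/746059494 -1009300613/497372996 2564998415/1492118988]
step 2: x̄ = F·x = [-1729697781/2486864980, -1616530407/497372996, 2602373043/1243432490]
step 2: P̄ = F·P·Fᵀ + Q = [46178548921/2486864980 -7378709063/497372996 20967108997/1243432490; -7378709063/497372996 29634675545/1492118988 -15632893517/746059494; 20967108997/1243432490 -15632893517/746059494 58131993622/1865148735]
step 2: y = z − H·x̄ = [-15949940687/2486864980, -2582401979/497372996]
step 2: S = H·P̄·Hᵀ + R = [3197524342867/7460594940 265406808893/497372996; 265406808893/497372996 374098730525/497372996]
step 2: K = P̄·Hᵀ·S⁻¹ = [5592873995547/28063080527164 -10123472667/140315402635820; -9039866157373/56126161054328 -7992574684791/280630805271640; -10920341182201/56126161054328 18499601450985/56126161054328]
step 2: x' = x̄ + K·y = [-27689584043853/14031540263582, -58069670543729/28063080527164, 45727085315857/28063080527164]
step 2: P' = (I − K·H)·P̄ = [109528689291193/70157701317910 272657327918109/140315402635820 -43812150614655/28063080527164; 272657327918109/140315402635820 908370645328057/280630805271640 -109595769479563/56126161054328; -43812150614655/28063080527164 -109595769479563/56126161054328 93790835046305/56126161054328]

step 0: x' = [361/500, 1733/7000, -479/280], P' = [11599/3000 32021/6000 -923/240; 32021/6000 695713/84000 -17839/3360; -923/240 -17839/3360 2645/672]
step 1: x' = [-1285106049/1243432490, -2942227839/2486864980, 6432189/497372996], P' = [2997003433/1865148735 2509281131/1243432490 -1199662207/746059494; 2509281131/1243432490 8359128591/2486864980 -1009300613/497372996; -1199662207/746059494 -1009300613/497372996 2564998415/1492118988]
step 2: x' = [-27689584043853/14031540263582, -58069670543729/28063080527164, 45727085315857/28063080527164], P' = [109528689291193/70157701317910 272657327918109/140315402635820 -43812150614655/28063080527164; 272657327918109/140315402635820 908370645328057/280630805271640 -109595769479563/56126161054328; -43812150614655/28063080527164 -109595769479563/56126161054328 93790835046305/56126161054328]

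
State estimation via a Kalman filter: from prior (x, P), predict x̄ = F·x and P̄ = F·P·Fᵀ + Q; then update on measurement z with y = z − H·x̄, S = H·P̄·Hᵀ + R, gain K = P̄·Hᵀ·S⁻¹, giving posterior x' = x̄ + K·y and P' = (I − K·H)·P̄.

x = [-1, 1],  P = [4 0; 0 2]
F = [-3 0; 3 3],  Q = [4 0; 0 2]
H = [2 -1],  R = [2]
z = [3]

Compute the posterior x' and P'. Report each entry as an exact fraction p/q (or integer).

x̄ = F·x = [3, 0]
P̄ = F·P·Fᵀ + Q = [40 -36; -36 56]
y = z − H·x̄ = [-3]
S = H·P̄·Hᵀ + R = [362]
K = P̄·Hᵀ·S⁻¹ = [58/181; -64/181]
x' = x̄ + K·y = [369/181, 192/181]
P' = (I − K·H)·P̄ = [512/181 908/181; 908/181 1944/181]

x' = [369/181, 192/181]
P' = [512/181 908/181; 908/181 1944/181]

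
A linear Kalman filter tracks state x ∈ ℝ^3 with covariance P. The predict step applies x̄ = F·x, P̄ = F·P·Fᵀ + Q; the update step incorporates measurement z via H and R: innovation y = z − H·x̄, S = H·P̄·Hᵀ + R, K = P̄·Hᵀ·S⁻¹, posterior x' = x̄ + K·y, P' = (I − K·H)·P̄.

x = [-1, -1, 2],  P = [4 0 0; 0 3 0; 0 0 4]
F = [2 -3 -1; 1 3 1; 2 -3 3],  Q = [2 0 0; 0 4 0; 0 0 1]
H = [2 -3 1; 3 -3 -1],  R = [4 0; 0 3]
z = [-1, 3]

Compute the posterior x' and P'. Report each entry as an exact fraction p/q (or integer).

x̄ = F·x = [-1, -2, 7]
P̄ = F·P·Fᵀ + Q = [49 -23 31; -23 39 -7; 31 -7 80]
y = z − H·x̄ = [-12, 7]
S = H·P̄·Hᵀ + R = [1073 941; 941 1061]
K = P̄·Hᵀ·S⁻¹ = [35993/252972 12187/252972; -3977/84324 -10699/84324; 15661/28108 -12989/28108]
x' = x̄ + K·y = [-599579/252972, -195817/84324, -82099/28108]
P' = (I − K·H)·P̄ = [3014419/252972 827309/84324 173435/28108; 827309/84324 232475/28108 140583/28108; 173435/28108 140583/28108 137523/28108]

x' = [-599579/252972, -195817/84324, -82099/28108]
P' = [3014419/252972 827309/84324 173435/28108; 827309/84324 232475/28108 140583/28108; 173435/28108 140583/28108 137523/28108]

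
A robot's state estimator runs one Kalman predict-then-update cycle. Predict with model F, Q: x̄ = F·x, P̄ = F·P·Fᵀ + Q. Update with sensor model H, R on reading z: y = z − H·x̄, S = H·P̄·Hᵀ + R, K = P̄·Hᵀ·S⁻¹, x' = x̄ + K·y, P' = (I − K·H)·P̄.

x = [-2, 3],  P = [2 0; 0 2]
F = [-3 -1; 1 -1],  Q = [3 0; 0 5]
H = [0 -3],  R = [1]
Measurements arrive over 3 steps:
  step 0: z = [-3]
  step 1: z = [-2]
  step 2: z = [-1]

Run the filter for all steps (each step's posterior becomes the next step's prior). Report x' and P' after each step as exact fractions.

step 0: x̄ = F·x = [3, -5]
step 0: P̄ = F·P·Fᵀ + Q = [23 -4; -4 9]
step 0: y = z − H·x̄ = [-18]
step 0: S = H·P̄·Hᵀ + R = [82]
step 0: K = P̄·Hᵀ·S⁻¹ = [6/41; -27/82]
step 0: x' = x̄ + K·y = [15/41, 38/41]
step 0: P' = (I − K·H)·P̄ = [871/41 -2/41; -2/41 9/82]
step 1: x̄ = F·x = [-83/41, -23/41]
step 1: P̄ = F·P·Fᵀ + Q = [15909/82 -5225/82; -5225/82 2169/82]
step 1: y = z − H·x̄ = [-151/41]
step 1: S = H·P̄·Hᵀ + R = [19603/82]
step 1: K = P̄·Hᵀ·S⁻¹ = [15675/19603; -6507/19603]
step 1: x' = x̄ + K·y = [-97414/19603, 12968/19603]
step 1: P' = (I − K·H)·P̄ = [806811/19603 -5225/19603; -5225/19603 2169/19603]
step 2: x̄ = F·x = [279274/19603, -110382/19603]
step 2: P̄ = F·P·Fᵀ + Q = [7290927/19603 -2428714/19603; -2428714/19603 917445/19603]
step 2: y = z − H·x̄ = [-350749/19603]
step 2: S = H·P̄·Hᵀ + R = [8276608/19603]
step 2: K = P̄·Hᵀ·S⁻¹ = [3643071/4138304; -2752335/8276608]
step 2: x' = x̄ + K·y = [-6227761/4138304, 2641953/8276608]
step 2: P' = (I − K·H)·P̄ = [92540421/2069152 -1214357/4138304; -1214357/4138304 917445/8276608]

step 0: x' = [15/41, 38/41], P' = [871/41 -2/41; -2/41 9/82]
step 1: x' = [-97414/19603, 12968/19603], P' = [806811/19603 -5225/19603; -5225/19603 2169/19603]
step 2: x' = [-6227761/4138304, 2641953/8276608], P' = [92540421/2069152 -1214357/4138304; -1214357/4138304 917445/8276608]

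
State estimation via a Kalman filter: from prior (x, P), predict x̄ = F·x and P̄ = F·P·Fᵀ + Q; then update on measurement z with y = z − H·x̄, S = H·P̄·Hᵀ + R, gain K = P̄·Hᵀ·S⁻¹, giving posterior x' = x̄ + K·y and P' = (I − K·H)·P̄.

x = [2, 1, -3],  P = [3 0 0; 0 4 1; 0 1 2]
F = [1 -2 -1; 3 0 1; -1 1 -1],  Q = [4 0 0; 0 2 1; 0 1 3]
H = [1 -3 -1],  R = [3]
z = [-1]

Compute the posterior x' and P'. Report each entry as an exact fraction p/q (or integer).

x' = [83/23, 206/253, 569/253]
P' = [623/23 273/23 -202/23; 273/23 1602/253 -1566/253; -202/23 -1566/253 2449/253]

x̄ = F·x = [3, 3, 2]
P̄ = F·P·Fᵀ + Q = [29 5 -8; 5 31 -9; -8 -9 10]
y = z − H·x̄ = [7]
S = H·P̄·Hᵀ + R = [253]
K = P̄·Hᵀ·S⁻¹ = [2/23; -79/253; 9/253]
x' = x̄ + K·y = [83/23, 206/253, 569/253]
P' = (I − K·H)·P̄ = [623/23 273/23 -202/23; 273/23 1602/253 -1566/253; -202/23 -1566/253 2449/253]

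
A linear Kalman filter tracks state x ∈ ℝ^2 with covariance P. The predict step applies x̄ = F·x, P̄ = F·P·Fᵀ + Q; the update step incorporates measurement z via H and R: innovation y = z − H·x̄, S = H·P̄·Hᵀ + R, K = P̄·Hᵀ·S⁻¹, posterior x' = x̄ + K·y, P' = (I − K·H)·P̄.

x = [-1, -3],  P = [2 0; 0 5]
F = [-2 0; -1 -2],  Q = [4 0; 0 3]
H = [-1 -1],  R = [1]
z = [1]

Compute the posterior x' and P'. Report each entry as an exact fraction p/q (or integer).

x' = [-34/23, 16/23]
P' = [148/23 -140/23; -140/23 309/46]

x̄ = F·x = [2, 7]
P̄ = F·P·Fᵀ + Q = [12 4; 4 25]
y = z − H·x̄ = [10]
S = H·P̄·Hᵀ + R = [46]
K = P̄·Hᵀ·S⁻¹ = [-8/23; -29/46]
x' = x̄ + K·y = [-34/23, 16/23]
P' = (I − K·H)·P̄ = [148/23 -140/23; -140/23 309/46]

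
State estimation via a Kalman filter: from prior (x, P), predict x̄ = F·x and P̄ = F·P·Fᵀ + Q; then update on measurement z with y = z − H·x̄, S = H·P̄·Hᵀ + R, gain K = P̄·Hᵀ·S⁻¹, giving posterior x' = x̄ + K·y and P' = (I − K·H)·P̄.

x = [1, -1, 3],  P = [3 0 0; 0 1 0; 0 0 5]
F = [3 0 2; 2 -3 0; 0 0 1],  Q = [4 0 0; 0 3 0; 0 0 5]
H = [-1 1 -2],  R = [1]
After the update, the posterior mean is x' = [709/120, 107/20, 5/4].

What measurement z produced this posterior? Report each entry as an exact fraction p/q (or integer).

x̄ = F·x = [9, 5, 3]
P̄ = F·P·Fᵀ + Q = [51 18 10; 18 24 0; 10 0 10]
S = H·P̄·Hᵀ + R = [120]
K = P̄·Hᵀ·S⁻¹ = [-53/120; 1/20; -1/4]
x' − x̄ = [-371/120, 7/20, -7/4] = K·y
y = (KᵀK)⁻¹·Kᵀ·(x' − x̄) = [7]
z = y + H·x̄ = [7] + [-10] = [-3]

z = [-3]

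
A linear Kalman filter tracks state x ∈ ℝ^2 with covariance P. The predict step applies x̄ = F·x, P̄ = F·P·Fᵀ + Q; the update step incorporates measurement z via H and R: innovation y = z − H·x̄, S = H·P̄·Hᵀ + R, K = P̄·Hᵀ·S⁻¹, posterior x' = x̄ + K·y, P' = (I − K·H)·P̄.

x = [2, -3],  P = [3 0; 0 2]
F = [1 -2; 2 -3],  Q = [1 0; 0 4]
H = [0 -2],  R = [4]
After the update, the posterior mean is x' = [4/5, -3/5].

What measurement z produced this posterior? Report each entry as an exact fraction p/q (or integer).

x̄ = F·x = [8, 13]
P̄ = F·P·Fᵀ + Q = [12 18; 18 34]
S = H·P̄·Hᵀ + R = [140]
K = P̄·Hᵀ·S⁻¹ = [-9/35; -17/35]
x' − x̄ = [-36/5, -68/5] = K·y
y = (KᵀK)⁻¹·Kᵀ·(x' − x̄) = [28]
z = y + H·x̄ = [28] + [-26] = [2]

z = [2]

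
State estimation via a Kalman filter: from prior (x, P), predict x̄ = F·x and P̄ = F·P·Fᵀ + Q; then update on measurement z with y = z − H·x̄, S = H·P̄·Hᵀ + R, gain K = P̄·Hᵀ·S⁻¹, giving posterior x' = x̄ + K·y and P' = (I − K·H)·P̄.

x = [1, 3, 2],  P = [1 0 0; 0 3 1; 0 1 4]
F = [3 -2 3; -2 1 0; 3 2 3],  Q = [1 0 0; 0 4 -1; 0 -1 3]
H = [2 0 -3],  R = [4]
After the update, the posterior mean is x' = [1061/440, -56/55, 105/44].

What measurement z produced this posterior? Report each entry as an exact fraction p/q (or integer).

x̄ = F·x = [3, 1, 15]
P̄ = F·P·Fᵀ + Q = [46 -9 33; -9 11 2; 33 2 72]
S = H·P̄·Hᵀ + R = [440]
K = P̄·Hᵀ·S⁻¹ = [-7/440; -3/55; -15/44]
x' − x̄ = [-259/440, -111/55, -555/44] = K·y
y = (KᵀK)⁻¹·Kᵀ·(x' − x̄) = [37]
z = y + H·x̄ = [37] + [-39] = [-2]

z = [-2]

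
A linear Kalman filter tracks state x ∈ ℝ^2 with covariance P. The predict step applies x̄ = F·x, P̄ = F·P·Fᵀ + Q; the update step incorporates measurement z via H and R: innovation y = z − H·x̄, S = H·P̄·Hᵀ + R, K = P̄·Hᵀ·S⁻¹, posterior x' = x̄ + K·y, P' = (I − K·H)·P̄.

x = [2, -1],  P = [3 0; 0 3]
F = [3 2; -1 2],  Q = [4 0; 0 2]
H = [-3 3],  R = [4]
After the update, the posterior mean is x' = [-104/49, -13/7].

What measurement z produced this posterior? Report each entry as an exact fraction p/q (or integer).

x̄ = F·x = [4, -4]
P̄ = F·P·Fᵀ + Q = [43 3; 3 17]
S = H·P̄·Hᵀ + R = [490]
K = P̄·Hᵀ·S⁻¹ = [-12/49; 3/35]
x' − x̄ = [-300/49, 15/7] = K·y
y = (KᵀK)⁻¹·Kᵀ·(x' − x̄) = [25]
z = y + H·x̄ = [25] + [-24] = [1]

z = [1]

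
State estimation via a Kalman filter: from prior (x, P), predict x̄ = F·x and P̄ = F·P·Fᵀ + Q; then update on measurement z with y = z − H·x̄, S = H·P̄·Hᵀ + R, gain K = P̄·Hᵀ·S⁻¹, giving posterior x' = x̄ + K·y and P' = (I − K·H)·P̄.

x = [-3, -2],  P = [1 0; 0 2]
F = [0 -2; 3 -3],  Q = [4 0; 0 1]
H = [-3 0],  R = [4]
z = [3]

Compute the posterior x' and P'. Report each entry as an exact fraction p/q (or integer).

x̄ = F·x = [4, -3]
P̄ = F·P·Fᵀ + Q = [12 12; 12 28]
y = z − H·x̄ = [15]
S = H·P̄·Hᵀ + R = [112]
K = P̄·Hᵀ·S⁻¹ = [-9/28; -9/28]
x' = x̄ + K·y = [-23/28, -219/28]
P' = (I − K·H)·P̄ = [3/7 3/7; 3/7 115/7]

x' = [-23/28, -219/28]
P' = [3/7 3/7; 3/7 115/7]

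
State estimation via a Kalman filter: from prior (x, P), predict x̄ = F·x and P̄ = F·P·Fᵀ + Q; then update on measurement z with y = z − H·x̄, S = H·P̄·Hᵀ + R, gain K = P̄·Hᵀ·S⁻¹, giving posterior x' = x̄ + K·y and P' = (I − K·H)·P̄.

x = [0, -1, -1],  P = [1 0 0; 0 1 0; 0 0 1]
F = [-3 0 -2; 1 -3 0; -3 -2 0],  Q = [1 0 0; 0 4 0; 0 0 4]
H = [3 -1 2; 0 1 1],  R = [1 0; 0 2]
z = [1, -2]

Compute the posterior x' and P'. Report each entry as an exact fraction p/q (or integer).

x' = [13081/10916, -602/2729, -7697/5458]
P' = [17401/10916 3951/2729 -8547/5458; 3951/2729 6127/2729 -3033/2729; -8547/5458 -3033/2729 5074/2729]

x̄ = F·x = [2, 3, 2]
P̄ = F·P·Fᵀ + Q = [14 -3 9; -3 14 3; 9 3 17]
y = z − H·x̄ = [-6, -7]
S = H·P̄·Hᵀ + R = [323 41; 41 39]
K = P̄·Hᵀ·S⁻¹ = [2211/10916 -645/10916; -340/2729 1547/2729; 721/5458 2041/5458]
x' = x̄ + K·y = [13081/10916, -602/2729, -7697/5458]
P' = (I − K·H)·P̄ = [17401/10916 3951/2729 -8547/5458; 3951/2729 6127/2729 -3033/2729; -8547/5458 -3033/2729 5074/2729]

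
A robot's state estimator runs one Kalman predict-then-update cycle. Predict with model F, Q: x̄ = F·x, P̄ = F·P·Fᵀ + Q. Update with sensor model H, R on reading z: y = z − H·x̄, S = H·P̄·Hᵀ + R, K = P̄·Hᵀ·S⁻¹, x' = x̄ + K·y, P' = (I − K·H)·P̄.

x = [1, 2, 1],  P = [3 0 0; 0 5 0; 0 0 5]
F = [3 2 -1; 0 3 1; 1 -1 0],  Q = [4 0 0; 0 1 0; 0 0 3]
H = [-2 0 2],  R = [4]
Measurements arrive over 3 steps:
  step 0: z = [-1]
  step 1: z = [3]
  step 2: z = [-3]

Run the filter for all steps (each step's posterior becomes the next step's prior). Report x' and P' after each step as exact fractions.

step 0: x̄ = F·x = [6, 7, -1]
step 0: P̄ = F·P·Fᵀ + Q = [56 25 -1; 25 51 -15; -1 -15 11]
step 0: y = z − H·x̄ = [13]
step 0: S = H·P̄·Hᵀ + R = [280]
step 0: K = P̄·Hᵀ·S⁻¹ = [-57/140; -2/7; 3/35]
step 0: x' = x̄ + K·y = [99/140, 23/7, 4/35]
step 0: P' = (I − K·H)·P̄ = [671/70 -53/7 307/35; -53/7 197/7 -57/7; 307/35 -57/7 313/35]
step 1: x̄ = F·x = [1201/140, 349/35, -361/140]
step 1: P̄ = F·P·Fᵀ + Q = [7061/70 4418/35 -2581/70; 4418/35 7503/35 -3158/35; -2581/70 -3158/35 3911/70]
step 1: y = z − H·x̄ = [886/35]
step 1: S = H·P̄·Hᵀ + R = [32408/35]
step 1: K = P̄·Hᵀ·S⁻¹ = [-4821/16204; -1894/4051; 1623/8102]
step 1: x' = x̄ + K·y = [16967/16204, -7551/4051, 40387/16204]
step 1: P' = (I − K·H)·P̄ = [76601/4051 -10418/4051 148381/8102; -10418/4051 48479/4051 -14206/4051; 148381/8102 -14206/4051 151627/8102]
step 2: x̄ = F·x = [-24947/8102, -50225/16204, 47171/16204]
step 2: P̄ = F·P·Fᵀ + Q = [924015/8102 358076/4051 109733/8102; 358076/4051 861879/8102 -176589/8102; 109733/8102 -176589/8102 158069/4051]
step 2: y = z − H·x̄ = [-121371/8102]
step 2: S = H·P̄·Hᵀ + R = [2057578/4051]
step 2: K = P̄·Hᵀ·S⁻¹ = [-407141/1028789; -892741/2057578; 206405/2057578]
step 2: x' = x̄ + K·y = [2931364/1028789, 6996043/2057578, 1448866/1028789]
step 2: P' = (I − K·H)·P̄ = [70985261/2057578 1212833/1028789 69356697/2057578; 1212833/1028789 11071975/1028789 320092/1028789; 69356697/2057578 320092/1028789 69769507/2057578]

step 0: x' = [99/140, 23/7, 4/35], P' = [671/70 -53/7 307/35; -53/7 197/7 -57/7; 307/35 -57/7 313/35]
step 1: x' = [16967/16204, -7551/4051, 40387/16204], P' = [76601/4051 -10418/4051 148381/8102; -10418/4051 48479/4051 -14206/4051; 148381/8102 -14206/4051 151627/8102]
step 2: x' = [2931364/1028789, 6996043/2057578, 1448866/1028789], P' = [70985261/2057578 1212833/1028789 69356697/2057578; 1212833/1028789 11071975/1028789 320092/1028789; 69356697/2057578 320092/1028789 69769507/2057578]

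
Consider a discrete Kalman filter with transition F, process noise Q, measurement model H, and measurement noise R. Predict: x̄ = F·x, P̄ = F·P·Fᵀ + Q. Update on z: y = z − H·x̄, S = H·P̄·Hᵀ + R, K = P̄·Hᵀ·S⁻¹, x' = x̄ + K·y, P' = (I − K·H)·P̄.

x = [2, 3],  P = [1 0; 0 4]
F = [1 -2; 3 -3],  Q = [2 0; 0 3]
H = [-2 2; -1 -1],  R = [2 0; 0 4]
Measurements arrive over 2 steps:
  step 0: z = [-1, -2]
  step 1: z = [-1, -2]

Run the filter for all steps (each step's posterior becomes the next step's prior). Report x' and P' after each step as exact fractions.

step 0: x' = [1232/1693, 834/1693], P' = [1723/1693 1389/1693; 1389/1693 1839/1693]
step 1: x' = [16759/17606, 10137/17606], P' = [400479/457756 304797/457756; 304797/457756 421383/457756]

step 0: x̄ = F·x = [-4, -3]
step 0: P̄ = F·P·Fᵀ + Q = [19 27; 27 48]
step 0: y = z − H·x̄ = [-3, -9]
step 0: S = H·P̄·Hᵀ + R = [54 -58; -58 125]
step 0: K = P̄·Hᵀ·S⁻¹ = [-334/1693 -778/1693; 450/1693 -807/1693]
step 0: x' = x̄ + K·y = [1232/1693, 834/1693]
step 0: P' = (I − K·H)·P̄ = [1723/1693 1389/1693; 1389/1693 1839/1693]
step 1: x̄ = F·x = [-436/1693, 1194/1693]
step 1: P̄ = F·P·Fᵀ + Q = [6909/1693 3702/1693; 3702/1693 12135/1693]
step 1: y = z − H·x̄ = [-4953/1693, -2628/1693]
step 1: S = H·P̄·Hᵀ + R = [49946/1693 -10452/1693; -10452/1693 33220/1693]
step 1: K = P̄·Hᵀ·S⁻¹ = [-47841/228878 -13563/35212; 58293/228878 -13965/35212]
step 1: x' = x̄ + K·y = [16759/17606, 10137/17606]
step 1: P' = (I − K·H)·P̄ = [400479/457756 304797/457756; 304797/457756 421383/457756]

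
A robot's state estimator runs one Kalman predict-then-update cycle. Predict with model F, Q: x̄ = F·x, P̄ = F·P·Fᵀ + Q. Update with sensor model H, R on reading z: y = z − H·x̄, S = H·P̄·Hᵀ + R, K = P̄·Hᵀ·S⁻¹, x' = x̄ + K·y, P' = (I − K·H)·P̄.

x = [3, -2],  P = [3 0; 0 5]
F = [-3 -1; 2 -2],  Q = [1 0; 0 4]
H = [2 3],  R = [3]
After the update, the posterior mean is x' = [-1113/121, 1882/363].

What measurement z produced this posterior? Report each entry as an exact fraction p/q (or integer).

z = [-3]

x̄ = F·x = [-7, 10]
P̄ = F·P·Fᵀ + Q = [33 -8; -8 36]
S = H·P̄·Hᵀ + R = [363]
K = P̄·Hᵀ·S⁻¹ = [14/121; 92/363]
x' − x̄ = [-266/121, -1748/363] = K·y
y = (KᵀK)⁻¹·Kᵀ·(x' − x̄) = [-19]
z = y + H·x̄ = [-19] + [16] = [-3]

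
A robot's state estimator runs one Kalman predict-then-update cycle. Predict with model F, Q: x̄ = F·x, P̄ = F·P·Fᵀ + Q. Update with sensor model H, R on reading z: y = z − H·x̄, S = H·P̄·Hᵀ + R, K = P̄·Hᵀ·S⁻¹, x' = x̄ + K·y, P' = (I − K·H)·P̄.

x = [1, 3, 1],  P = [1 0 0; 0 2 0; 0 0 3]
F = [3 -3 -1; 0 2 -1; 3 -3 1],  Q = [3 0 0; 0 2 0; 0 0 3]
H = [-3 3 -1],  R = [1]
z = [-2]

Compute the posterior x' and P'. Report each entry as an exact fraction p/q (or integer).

x' = [271/422, 737/844, 1115/422]
P' = [1338/211 2277/422 -561/211; 2277/422 4411/844 -255/422; -561/211 -255/422 1338/211]

x̄ = F·x = [-7, 5, -5]
P̄ = F·P·Fᵀ + Q = [33 -9 24; -9 13 -15; 24 -15 33]
y = z − H·x̄ = [-43]
S = H·P̄·Hᵀ + R = [844]
K = P̄·Hᵀ·S⁻¹ = [-75/422; 81/844; -75/422]
x' = x̄ + K·y = [271/422, 737/844, 1115/422]
P' = (I − K·H)·P̄ = [1338/211 2277/422 -561/211; 2277/422 4411/844 -255/422; -561/211 -255/422 1338/211]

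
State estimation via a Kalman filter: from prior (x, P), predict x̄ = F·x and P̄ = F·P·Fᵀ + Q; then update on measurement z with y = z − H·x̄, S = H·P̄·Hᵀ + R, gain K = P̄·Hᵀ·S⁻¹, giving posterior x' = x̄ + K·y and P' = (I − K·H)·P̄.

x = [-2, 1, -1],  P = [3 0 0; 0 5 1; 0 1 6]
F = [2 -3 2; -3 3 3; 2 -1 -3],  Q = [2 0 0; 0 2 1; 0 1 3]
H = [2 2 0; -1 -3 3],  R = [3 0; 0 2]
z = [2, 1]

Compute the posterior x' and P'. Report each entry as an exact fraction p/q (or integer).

x̄ = F·x = [-9, 6, -2]
P̄ = F·P·Fᵀ + Q = [71 -30 -2; -30 146 -98; -2 -98 80]
y = z − H·x̄ = [8, 16]
S = H·P̄·Hᵀ + R = [631 -1378; -1378 3703]
K = P̄·Hᵀ·S⁻¹ = [321560/437709 121199/437709; -108260/437709 -123266/437709; -664/145903 20872/145903]
x' = x̄ + K·y = [190761/145903, -70694/145903, 36834/145903]
P' = (I − K·H)·P̄ = [3133832/437709 -2651492/437709 -508694/145903; -2651492/437709 2489102/437709 507698/145903; -508694/145903 507698/145903 352048/145903]

x' = [190761/145903, -70694/145903, 36834/145903]
P' = [3133832/437709 -2651492/437709 -508694/145903; -2651492/437709 2489102/437709 507698/145903; -508694/145903 507698/145903 352048/145903]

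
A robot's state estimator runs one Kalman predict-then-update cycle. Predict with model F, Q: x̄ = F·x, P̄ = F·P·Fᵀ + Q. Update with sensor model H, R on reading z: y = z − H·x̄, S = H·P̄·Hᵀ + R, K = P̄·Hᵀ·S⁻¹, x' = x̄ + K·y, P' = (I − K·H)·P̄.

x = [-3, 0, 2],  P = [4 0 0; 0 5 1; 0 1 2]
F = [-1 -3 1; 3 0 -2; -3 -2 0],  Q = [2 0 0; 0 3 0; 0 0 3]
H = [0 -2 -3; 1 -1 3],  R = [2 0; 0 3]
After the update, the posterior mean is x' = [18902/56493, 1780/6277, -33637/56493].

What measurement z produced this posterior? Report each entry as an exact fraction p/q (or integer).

z = [1, -2]

x̄ = F·x = [5, -13, 9]
P̄ = F·P·Fᵀ + Q = [47 -10 40; -10 47 -32; 40 -32 59]
S = H·P̄·Hᵀ + R = [337 -441; -441 1080]
K = P̄·Hᵀ·S⁻¹ = [-1109/6277 5183/56493; -2419/6277 -1877/6277; -453/6277 11360/56493]
x' − x̄ = [-263563/56493, 83381/6277, -542074/56493] = K·y
y = (KᵀK)⁻¹·Kᵀ·(x' − x̄) = [2, -47]
z = y + H·x̄ = [2, -47] + [-1, 45] = [1, -2]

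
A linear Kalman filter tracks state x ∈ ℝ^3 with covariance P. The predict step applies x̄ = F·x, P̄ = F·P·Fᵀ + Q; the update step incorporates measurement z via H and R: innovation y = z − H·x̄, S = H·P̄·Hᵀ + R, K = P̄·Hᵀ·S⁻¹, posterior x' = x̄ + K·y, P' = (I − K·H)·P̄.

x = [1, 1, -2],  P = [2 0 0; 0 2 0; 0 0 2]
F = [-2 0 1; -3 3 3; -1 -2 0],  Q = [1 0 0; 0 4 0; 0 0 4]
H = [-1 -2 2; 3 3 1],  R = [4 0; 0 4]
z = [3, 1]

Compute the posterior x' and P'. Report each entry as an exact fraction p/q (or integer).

x̄ = F·x = [-4, -6, -3]
P̄ = F·P·Fᵀ + Q = [11 18 4; 18 58 -6; 4 -6 14]
y = z − H·x̄ = [-7, 34]
S = H·P̄·Hᵀ + R = [407 -519; -519 951]
K = P̄·Hᵀ·S⁻¹ = [845/9808 4199/29424; -1969/9808 1215/9808; 3199/9808 5485/29424]
x' = x̄ + K·y = [7325/29424, -3755/9808, 31039/29424]
P' = (I − K·H)·P̄ = [10105/7356 -2703/2452 -1789/7356; -2703/2452 2915/2452 579/2452; -1789/7356 579/2452 5641/7356]

x' = [7325/29424, -3755/9808, 31039/29424]
P' = [10105/7356 -2703/2452 -1789/7356; -2703/2452 2915/2452 579/2452; -1789/7356 579/2452 5641/7356]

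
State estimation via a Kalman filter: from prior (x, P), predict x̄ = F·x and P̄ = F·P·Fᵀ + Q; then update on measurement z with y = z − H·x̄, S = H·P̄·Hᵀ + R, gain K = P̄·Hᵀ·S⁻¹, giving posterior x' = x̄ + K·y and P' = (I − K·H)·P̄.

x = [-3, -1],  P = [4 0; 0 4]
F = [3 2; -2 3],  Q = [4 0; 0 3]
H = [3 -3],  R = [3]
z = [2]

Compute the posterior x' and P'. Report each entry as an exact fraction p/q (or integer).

x' = [-605/167, -709/167]
P' = [4648/167 4620/167; 4620/167 9295/334]

x̄ = F·x = [-11, 3]
P̄ = F·P·Fᵀ + Q = [56 0; 0 55]
y = z − H·x̄ = [44]
S = H·P̄·Hᵀ + R = [1002]
K = P̄·Hᵀ·S⁻¹ = [28/167; -55/334]
x' = x̄ + K·y = [-605/167, -709/167]
P' = (I − K·H)·P̄ = [4648/167 4620/167; 4620/167 9295/334]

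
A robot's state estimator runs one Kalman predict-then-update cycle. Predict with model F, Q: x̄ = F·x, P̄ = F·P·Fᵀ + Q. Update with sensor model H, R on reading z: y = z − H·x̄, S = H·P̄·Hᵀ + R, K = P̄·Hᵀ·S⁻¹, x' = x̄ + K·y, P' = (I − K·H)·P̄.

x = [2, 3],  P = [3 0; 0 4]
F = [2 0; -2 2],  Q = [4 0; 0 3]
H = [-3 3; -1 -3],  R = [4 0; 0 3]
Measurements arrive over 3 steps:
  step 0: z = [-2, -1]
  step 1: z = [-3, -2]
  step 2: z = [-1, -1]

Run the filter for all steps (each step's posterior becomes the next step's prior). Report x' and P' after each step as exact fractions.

step 0: x̄ = F·x = [4, 2]
step 0: P̄ = F·P·Fᵀ + Q = [16 -12; -12 31]
step 0: y = z − H·x̄ = [4, 9]
step 0: S = H·P̄·Hᵀ + R = [643 -303; -303 226]
step 0: K = P̄·Hᵀ·S⁻¹ = [-12924/53509 -12592/53509; 4611/53509 -12996/53509]
step 0: x' = x̄ + K·y = [49012/53509, 8498/53509]
step 0: P' = (I − K·H)·P̄ = [22368/53509 5136/53509; 5136/53509 11284/53509]
step 1: x̄ = F·x = [98024/53509, -81028/53509]
step 1: P̄ = F·P·Fᵀ + Q = [303508/53509 -68928/53509; -68928/53509 254047/53509]
step 1: y = z − H·x̄ = [376629/53509, -252078/53509]
step 1: S = H·P̄·Hᵀ + R = [6472735/53509 -1789467/53509; -1789467/53509 2336890/53509]
step 1: K = P̄·Hᵀ·S⁻¹ = [-52030692/222838729 -49065664/222838729; 19133031/222838729 -51451620/222838729]
step 1: x' = x̄ + K·y = [273143780/222838729, 39613883/222838729]
step 1: P' = (I − K·H)·P̄ = [88829940/222838729 19455684/222838729; 19455684/222838729 44966392/222838729]
step 2: x̄ = F·x = [546287560/222838729, -467059794/222838729]
step 2: P̄ = F·P·Fᵀ + Q = [1246674676/222838729 -277497024/222838729; -277497024/222838729 1048056043/222838729]
step 2: y = z − H·x̄ = [2817203333/222838729, -1077730551/222838729]
step 2: S = H·P̄·Hᵀ + R = [26538877819/222838729 -7357462503/222838729; -7357462503/222838729 9682713106/222838729]
step 2: K = P̄·Hᵀ·S⁻¹ = [-212358473028/910237132045 -200297662144/910237132045; 78143620179/910237132045 -210107612148/910237132045]
step 2: x' = x̄ + K·y = [103089022436/182047426409, 19252212165/182047426409]
step 2: P' = (I − K·H)·P̄ = [362581719636/910237132045 79437088932/910237132045; 79437088932/910237132045 183628582504/910237132045]

step 0: x' = [49012/53509, 8498/53509], P' = [22368/53509 5136/53509; 5136/53509 11284/53509]
step 1: x' = [273143780/222838729, 39613883/222838729], P' = [88829940/222838729 19455684/222838729; 19455684/222838729 44966392/222838729]
step 2: x' = [103089022436/182047426409, 19252212165/182047426409], P' = [362581719636/910237132045 79437088932/910237132045; 79437088932/910237132045 183628582504/910237132045]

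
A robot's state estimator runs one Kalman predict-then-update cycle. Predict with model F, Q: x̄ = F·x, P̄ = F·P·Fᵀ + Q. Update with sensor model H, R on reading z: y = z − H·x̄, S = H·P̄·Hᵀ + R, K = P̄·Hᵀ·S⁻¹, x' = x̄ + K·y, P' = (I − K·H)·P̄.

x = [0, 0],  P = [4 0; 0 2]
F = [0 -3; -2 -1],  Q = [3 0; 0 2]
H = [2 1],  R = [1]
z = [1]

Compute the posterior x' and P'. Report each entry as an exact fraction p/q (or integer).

x̄ = F·x = [0, 0]
P̄ = F·P·Fᵀ + Q = [21 6; 6 20]
y = z − H·x̄ = [1]
S = H·P̄·Hᵀ + R = [129]
K = P̄·Hᵀ·S⁻¹ = [16/43; 32/129]
x' = x̄ + K·y = [16/43, 32/129]
P' = (I − K·H)·P̄ = [135/43 -254/43; -254/43 1556/129]

x' = [16/43, 32/129]
P' = [135/43 -254/43; -254/43 1556/129]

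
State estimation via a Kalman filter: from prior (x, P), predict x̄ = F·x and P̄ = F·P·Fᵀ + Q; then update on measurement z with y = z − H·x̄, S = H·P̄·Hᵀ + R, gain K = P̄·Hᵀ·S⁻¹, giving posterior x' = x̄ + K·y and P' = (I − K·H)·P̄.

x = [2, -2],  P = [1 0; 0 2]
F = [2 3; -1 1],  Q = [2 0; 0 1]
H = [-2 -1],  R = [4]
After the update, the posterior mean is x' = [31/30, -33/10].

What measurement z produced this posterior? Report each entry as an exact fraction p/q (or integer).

z = [1]

x̄ = F·x = [-2, -4]
P̄ = F·P·Fᵀ + Q = [24 4; 4 4]
S = H·P̄·Hᵀ + R = [120]
K = P̄·Hᵀ·S⁻¹ = [-13/30; -1/10]
x' − x̄ = [91/30, 7/10] = K·y
y = (KᵀK)⁻¹·Kᵀ·(x' − x̄) = [-7]
z = y + H·x̄ = [-7] + [8] = [1]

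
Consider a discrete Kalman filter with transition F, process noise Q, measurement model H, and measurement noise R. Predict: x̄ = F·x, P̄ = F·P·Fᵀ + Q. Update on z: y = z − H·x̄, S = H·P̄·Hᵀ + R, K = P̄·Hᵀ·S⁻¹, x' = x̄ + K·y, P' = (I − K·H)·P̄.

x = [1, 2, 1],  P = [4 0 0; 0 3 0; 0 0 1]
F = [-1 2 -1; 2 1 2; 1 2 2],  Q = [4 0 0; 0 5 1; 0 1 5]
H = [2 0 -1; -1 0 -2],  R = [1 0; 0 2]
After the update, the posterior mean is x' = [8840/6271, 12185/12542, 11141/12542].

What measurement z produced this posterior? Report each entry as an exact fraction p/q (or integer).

x̄ = F·x = [2, 6, 7]
P̄ = F·P·Fᵀ + Q = [21 -4 6; -4 28 19; 6 19 25]
S = H·P̄·Hᵀ + R = [86 -10; -10 147]
K = P̄·Hᵀ·S⁻¹ = [2481/6271 -1239/6271; -4309/12542 -1597/6271; -2471/12542 -2473/6271]
x' − x̄ = [-3702/6271, -63067/12542, -76653/12542] = K·y
y = (KᵀK)⁻¹·Kᵀ·(x' − x̄) = [5, 13]
z = y + H·x̄ = [5, 13] + [-3, -16] = [2, -3]

z = [2, -3]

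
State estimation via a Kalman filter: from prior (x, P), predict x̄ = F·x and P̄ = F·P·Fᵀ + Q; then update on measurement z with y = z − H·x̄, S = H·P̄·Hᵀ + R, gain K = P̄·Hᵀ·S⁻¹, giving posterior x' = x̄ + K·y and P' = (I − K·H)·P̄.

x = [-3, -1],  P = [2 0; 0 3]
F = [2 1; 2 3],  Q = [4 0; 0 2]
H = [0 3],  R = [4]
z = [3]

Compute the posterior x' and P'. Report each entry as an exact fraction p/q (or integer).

x' = [-829/337, 297/337]
P' = [2454/337 68/337; 68/337 148/337]

x̄ = F·x = [-7, -9]
P̄ = F·P·Fᵀ + Q = [15 17; 17 37]
y = z − H·x̄ = [30]
S = H·P̄·Hᵀ + R = [337]
K = P̄·Hᵀ·S⁻¹ = [51/337; 111/337]
x' = x̄ + K·y = [-829/337, 297/337]
P' = (I − K·H)·P̄ = [2454/337 68/337; 68/337 148/337]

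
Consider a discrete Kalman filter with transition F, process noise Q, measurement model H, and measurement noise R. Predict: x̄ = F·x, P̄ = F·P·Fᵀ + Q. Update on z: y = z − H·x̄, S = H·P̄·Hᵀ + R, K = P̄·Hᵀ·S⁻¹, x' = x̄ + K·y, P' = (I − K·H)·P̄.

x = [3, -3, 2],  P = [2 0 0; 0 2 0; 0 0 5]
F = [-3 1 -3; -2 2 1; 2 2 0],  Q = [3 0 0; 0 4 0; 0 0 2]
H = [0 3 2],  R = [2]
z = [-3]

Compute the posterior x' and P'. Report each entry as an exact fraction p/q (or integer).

x' = [-441/23, -965/299, 972/299]
P' = [1551/23 98/23 -148/23; 98/23 1850/299 -2700/299; -148/23 -2700/299 4086/299]

x̄ = F·x = [-18, -10, 0]
P̄ = F·P·Fᵀ + Q = [68 1 -8; 1 25 0; -8 0 18]
y = z − H·x̄ = [27]
S = H·P̄·Hᵀ + R = [299]
K = P̄·Hᵀ·S⁻¹ = [-1/23; 75/299; 36/299]
x' = x̄ + K·y = [-441/23, -965/299, 972/299]
P' = (I − K·H)·P̄ = [1551/23 98/23 -148/23; 98/23 1850/299 -2700/299; -148/23 -2700/299 4086/299]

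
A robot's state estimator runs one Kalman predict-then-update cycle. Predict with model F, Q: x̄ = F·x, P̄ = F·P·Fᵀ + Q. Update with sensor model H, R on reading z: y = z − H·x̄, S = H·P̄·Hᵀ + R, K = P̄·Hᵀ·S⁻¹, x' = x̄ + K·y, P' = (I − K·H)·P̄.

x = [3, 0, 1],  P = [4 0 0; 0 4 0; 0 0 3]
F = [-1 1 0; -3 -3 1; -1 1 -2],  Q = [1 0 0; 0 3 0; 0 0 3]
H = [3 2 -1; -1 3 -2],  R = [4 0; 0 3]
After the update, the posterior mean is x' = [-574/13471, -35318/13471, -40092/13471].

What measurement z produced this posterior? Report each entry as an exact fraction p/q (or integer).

x̄ = F·x = [-3, -8, -5]
P̄ = F·P·Fᵀ + Q = [9 0 8; 0 78 -6; 8 -6 23]
S = H·P̄·Hᵀ + R = [396 489; 489 910]
K = P̄·Hᵀ·S⁻¹ = [29515/121239 -6397/40413; 3014/13471 2022/13471; 25198/121239 -7711/40413]
x' − x̄ = [39839/13471, 72450/13471, 27263/13471] = K·y
y = (KᵀK)⁻¹·Kᵀ·(x' − x̄) = [18, 9]
z = y + H·x̄ = [18, 9] + [-20, -11] = [-2, -2]

z = [-2, -2]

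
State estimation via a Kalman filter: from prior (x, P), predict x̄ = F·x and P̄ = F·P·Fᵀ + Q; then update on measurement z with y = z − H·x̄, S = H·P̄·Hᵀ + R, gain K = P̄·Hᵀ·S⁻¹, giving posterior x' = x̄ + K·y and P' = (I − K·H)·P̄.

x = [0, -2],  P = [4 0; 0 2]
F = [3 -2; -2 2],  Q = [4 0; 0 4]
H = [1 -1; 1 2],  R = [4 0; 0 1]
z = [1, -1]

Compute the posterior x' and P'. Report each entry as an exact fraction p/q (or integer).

x̄ = F·x = [4, -4]
P̄ = F·P·Fᵀ + Q = [48 -32; -32 28]
y = z − H·x̄ = [-7, 3]
S = H·P̄·Hᵀ + R = [144 -40; -40 33]
K = P̄·Hᵀ·S⁻¹ = [125/197 56/197; -255/788 66/197]
x' = x̄ + K·y = [81/197, -575/788]
P' = (I − K·H)·P̄ = [352/197 -148/197; -148/197 107/197]

x' = [81/197, -575/788]
P' = [352/197 -148/197; -148/197 107/197]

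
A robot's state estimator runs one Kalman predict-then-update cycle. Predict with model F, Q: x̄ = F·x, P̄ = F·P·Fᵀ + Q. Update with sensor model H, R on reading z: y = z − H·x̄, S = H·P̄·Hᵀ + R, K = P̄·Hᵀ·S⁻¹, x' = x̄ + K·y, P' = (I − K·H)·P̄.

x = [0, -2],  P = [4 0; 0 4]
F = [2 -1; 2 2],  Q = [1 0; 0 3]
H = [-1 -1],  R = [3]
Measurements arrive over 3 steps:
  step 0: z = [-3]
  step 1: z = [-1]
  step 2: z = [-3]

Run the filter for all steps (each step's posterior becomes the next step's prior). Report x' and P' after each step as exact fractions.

step 0: x' = [59/15, -17/15], P' = [734/75 -647/75; -647/75 776/75]
step 1: x' = [-5701/2623, 9344/2623], P' = [37194/2623 -30729/2623; -30729/2623 31908/2623]
step 2: x' = [-478907/399541, 1613543/399541], P' = [5196366/399541 -4207191/399541; -4207191/399541 4393032/399541]

step 0: x̄ = F·x = [2, -4]
step 0: P̄ = F·P·Fᵀ + Q = [21 8; 8 35]
step 0: y = z − H·x̄ = [-5]
step 0: S = H·P̄·Hᵀ + R = [75]
step 0: K = P̄·Hᵀ·S⁻¹ = [-29/75; -43/75]
step 0: x' = x̄ + K·y = [59/15, -17/15]
step 0: P' = (I − K·H)·P̄ = [734/75 -647/75; -647/75 776/75]
step 1: x̄ = F·x = [9, 28/5]
step 1: P̄ = F·P·Fᵀ + Q = [85 6/5; 6/5 363/25]
step 1: y = z − H·x̄ = [68/5]
step 1: S = H·P̄·Hᵀ + R = [2623/25]
step 1: K = P̄·Hᵀ·S⁻¹ = [-2155/2623; -393/2623]
step 1: x' = x̄ + K·y = [-5701/2623, 9344/2623]
step 1: P' = (I − K·H)·P̄ = [37194/2623 -30729/2623; -30729/2623 31908/2623]
step 2: x̄ = F·x = [-20746/2623, 7286/2623]
step 2: P̄ = F·P·Fᵀ + Q = [306223/2623 23502/2623; 23502/2623 38445/2623]
step 2: y = z − H·x̄ = [-21329/2623]
step 2: S = H·P̄·Hᵀ + R = [399541/2623]
step 2: K = P̄·Hᵀ·S⁻¹ = [-329725/399541; -61947/399541]
step 2: x' = x̄ + K·y = [-478907/399541, 1613543/399541]
step 2: P' = (I − K·H)·P̄ = [5196366/399541 -4207191/399541; -4207191/399541 4393032/399541]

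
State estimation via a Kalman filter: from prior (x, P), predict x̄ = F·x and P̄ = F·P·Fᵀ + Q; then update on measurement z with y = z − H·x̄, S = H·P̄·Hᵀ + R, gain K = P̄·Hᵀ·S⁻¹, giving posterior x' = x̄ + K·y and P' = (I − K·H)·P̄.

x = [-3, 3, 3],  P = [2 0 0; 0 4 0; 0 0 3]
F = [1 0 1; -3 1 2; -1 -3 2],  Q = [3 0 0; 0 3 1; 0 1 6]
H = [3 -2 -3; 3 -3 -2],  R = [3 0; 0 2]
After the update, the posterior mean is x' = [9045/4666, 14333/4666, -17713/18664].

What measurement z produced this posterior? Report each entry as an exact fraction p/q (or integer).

z = [2, -1]

x̄ = F·x = [0, 18, 0]
P̄ = F·P·Fᵀ + Q = [8 0 4; 0 37 7; 4 7 56]
S = H·P̄·Hᵀ + R = [739 661; 661 667]
K = P̄·Hᵀ·S⁻¹ = [-643/13998 973/13998; 1605/4666 -2465/4666; -33409/55992 22951/55992]
x' − x̄ = [9045/4666, -69655/4666, -17713/18664] = K·y
y = (KᵀK)⁻¹·Kᵀ·(x' − x̄) = [38, 53]
z = y + H·x̄ = [38, 53] + [-36, -54] = [2, -1]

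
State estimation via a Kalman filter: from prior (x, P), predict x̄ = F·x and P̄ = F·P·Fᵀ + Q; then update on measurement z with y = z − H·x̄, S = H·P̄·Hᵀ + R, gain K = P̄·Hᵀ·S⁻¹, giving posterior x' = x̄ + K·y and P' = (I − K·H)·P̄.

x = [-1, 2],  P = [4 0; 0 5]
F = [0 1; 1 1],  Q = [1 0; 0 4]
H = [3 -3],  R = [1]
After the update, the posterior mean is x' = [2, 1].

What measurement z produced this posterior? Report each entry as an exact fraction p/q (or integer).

x̄ = F·x = [2, 1]
P̄ = F·P·Fᵀ + Q = [6 5; 5 13]
S = H·P̄·Hᵀ + R = [82]
K = P̄·Hᵀ·S⁻¹ = [3/82; -12/41]
x' − x̄ = [0, 0] = K·y
y = (KᵀK)⁻¹·Kᵀ·(x' − x̄) = [0]
z = y + H·x̄ = [0] + [3] = [3]

z = [3]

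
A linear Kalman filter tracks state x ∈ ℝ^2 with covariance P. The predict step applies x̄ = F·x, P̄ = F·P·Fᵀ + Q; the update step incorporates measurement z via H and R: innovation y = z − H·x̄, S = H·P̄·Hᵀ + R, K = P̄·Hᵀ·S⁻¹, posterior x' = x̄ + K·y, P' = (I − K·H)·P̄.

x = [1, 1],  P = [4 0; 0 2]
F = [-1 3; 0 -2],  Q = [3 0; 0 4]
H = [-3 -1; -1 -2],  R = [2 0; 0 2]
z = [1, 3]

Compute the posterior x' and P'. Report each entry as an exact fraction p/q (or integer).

x̄ = F·x = [2, -2]
P̄ = F·P·Fᵀ + Q = [25 -12; -12 12]
y = z − H·x̄ = [5, 1]
S = H·P̄·Hᵀ + R = [167 15; 15 27]
K = P̄·Hᵀ·S⁻¹ = [-281/714 389/2142; 23/119 -197/357]
x' = x̄ + K·y = [229/1071, -566/357]
P' = (I − K·H)·P̄ = [415/1071 -134/357; -134/357 88/119]

x' = [229/1071, -566/357]
P' = [415/1071 -134/357; -134/357 88/119]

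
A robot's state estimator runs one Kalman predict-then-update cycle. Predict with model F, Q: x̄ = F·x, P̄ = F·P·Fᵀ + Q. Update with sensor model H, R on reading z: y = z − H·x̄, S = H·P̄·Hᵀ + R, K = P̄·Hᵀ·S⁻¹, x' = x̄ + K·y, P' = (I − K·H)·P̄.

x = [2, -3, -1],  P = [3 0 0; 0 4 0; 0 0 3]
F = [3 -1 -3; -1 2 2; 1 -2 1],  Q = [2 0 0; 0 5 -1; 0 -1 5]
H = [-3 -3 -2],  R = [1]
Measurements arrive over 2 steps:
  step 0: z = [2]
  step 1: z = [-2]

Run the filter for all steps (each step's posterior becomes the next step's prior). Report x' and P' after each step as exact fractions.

step 0: x' = [1250/271, -2160/271, 1105/271], P' = [7979/271 -7210/271 -1108/271; -7210/271 9131/271 -2894/271; -1108/271 -2894/271 6021/271]
step 1: x' = [-2947099/336310, 212229/672620, 920083/67262], P' = [19360606/168155 -14154211/336310 -3677101/33631; -14154211/336310 19395521/672620 1325913/67262; -3677101/33631 1325913/67262 4525964/33631]

step 0: x̄ = F·x = [12, -10, 7]
step 0: P̄ = F·P·Fᵀ + Q = [60 -35 8; -35 36 -14; 8 -14 27]
step 0: y = z − H·x̄ = [22]
step 0: S = H·P̄·Hᵀ + R = [271]
step 0: K = P̄·Hᵀ·S⁻¹ = [-91/271; 25/271; -36/271]
step 0: x' = x̄ + K·y = [1250/271, -2160/271, 1105/271]
step 0: P' = (I − K·H)·P̄ = [7979/271 -7210/271 -1108/271; -7210/271 9131/271 -2894/271; -1108/271 -2894/271 6021/271]
step 1: x̄ = F·x = [2595/271, -3360/271, 6675/271]
step 1: P̄ = F·P·Fᵀ + Q = [181513/271 -115615/271 60136/271; -115615/271 80062/271 -56892/271; 60136/271 -56892/271 90079/271]
step 1: y = z − H·x̄ = [10513/271]
step 1: S = H·P̄·Hᵀ + R = [672620/271]
step 1: K = P̄·Hᵀ·S⁻¹ = [-158983/336310; 220443/672620; -18989/67262]
step 1: x' = x̄ + K·y = [-2947099/336310, 212229/672620, 920083/67262]
step 1: P' = (I − K·H)·P̄ = [19360606/168155 -14154211/336310 -3677101/33631; -14154211/336310 19395521/672620 1325913/67262; -3677101/33631 1325913/67262 4525964/33631]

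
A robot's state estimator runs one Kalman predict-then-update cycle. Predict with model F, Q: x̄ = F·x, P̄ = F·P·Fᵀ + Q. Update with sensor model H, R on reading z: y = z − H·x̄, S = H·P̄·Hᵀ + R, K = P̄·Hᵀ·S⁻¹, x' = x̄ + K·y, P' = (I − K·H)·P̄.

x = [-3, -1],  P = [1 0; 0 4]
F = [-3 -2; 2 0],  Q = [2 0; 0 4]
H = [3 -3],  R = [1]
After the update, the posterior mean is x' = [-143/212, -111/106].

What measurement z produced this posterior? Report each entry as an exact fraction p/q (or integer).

x̄ = F·x = [11, -6]
P̄ = F·P·Fᵀ + Q = [27 -6; -6 8]
S = H·P̄·Hᵀ + R = [424]
K = P̄·Hᵀ·S⁻¹ = [99/424; -21/212]
x' − x̄ = [-2475/212, 525/106] = K·y
y = (KᵀK)⁻¹·Kᵀ·(x' − x̄) = [-50]
z = y + H·x̄ = [-50] + [51] = [1]

z = [1]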